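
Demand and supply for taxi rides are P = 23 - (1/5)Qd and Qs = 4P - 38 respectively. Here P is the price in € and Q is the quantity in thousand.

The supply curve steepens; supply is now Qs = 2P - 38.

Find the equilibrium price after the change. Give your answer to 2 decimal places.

Before the shock: 115 - 5P = 4P - 38 ⇒ 153 = 9P ⇒ P = 17, Q = 30.
With the change applied: demand Qd = 115 - 5P, supply Qs = 2P - 38.
Clearing the new market: 115 - 5P = 2P - 38, so P = 153/7 ≈ 21.8571 and Q = 40/7 ≈ 5.7143.

21.86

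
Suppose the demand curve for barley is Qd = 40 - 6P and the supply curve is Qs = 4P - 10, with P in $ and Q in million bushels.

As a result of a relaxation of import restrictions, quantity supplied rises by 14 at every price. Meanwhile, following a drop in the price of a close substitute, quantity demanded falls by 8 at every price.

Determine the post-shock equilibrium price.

2.8

Initially, 40 - 6P = 4P - 10, so 50 = 10P and P = 5, Q = 10.
With the change applied: demand Qd = 32 - 6P, supply Qs = 4P + 4.
Clearing the new market: 32 - 6P = 4P + 4, so P = 2.8 and Q = 15.2.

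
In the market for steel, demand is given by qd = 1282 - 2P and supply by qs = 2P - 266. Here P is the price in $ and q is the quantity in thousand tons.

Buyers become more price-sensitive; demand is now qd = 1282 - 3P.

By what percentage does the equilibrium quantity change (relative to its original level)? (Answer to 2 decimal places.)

-30.47

Before the shock: 1282 - 2P = 2P - 266 ⇒ 1548 = 4P ⇒ P = 387, q = 508.
After the shift, demand is qd = 1282 - 3P and supply is qs = 2P - 266.
Equate the new curves: 1282 - 3P = 2P - 266, giving 1548 = 5P, P = 309.6, q = 353.2.
%Δq = (353.2 − 508) / 508 × 100 = -30.47%.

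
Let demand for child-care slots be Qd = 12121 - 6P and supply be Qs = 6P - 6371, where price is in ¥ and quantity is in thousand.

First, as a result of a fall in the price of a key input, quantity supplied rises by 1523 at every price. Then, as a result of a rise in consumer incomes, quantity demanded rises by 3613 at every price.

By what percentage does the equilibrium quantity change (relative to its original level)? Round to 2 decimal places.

+89.32

Solve the original market: 12121 - 6P = 6P - 6371, hence P = 1541 and Q = 2875.
With the change applied: demand Qd = 15734 - 6P, supply Qs = 6P - 4848.
Equate the new curves: 15734 - 6P = 6P - 4848, giving 20582 = 12P, P = 10291/6 ≈ 1715.1667, Q = 5443.
%ΔQ = (5443 − 2875) / 2875 × 100 = +89.32%.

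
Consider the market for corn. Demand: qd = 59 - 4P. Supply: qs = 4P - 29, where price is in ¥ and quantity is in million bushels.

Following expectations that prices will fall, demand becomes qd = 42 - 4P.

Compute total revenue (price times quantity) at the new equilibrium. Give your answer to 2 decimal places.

57.69

Before the shock: 59 - 4P = 4P - 29 ⇒ 88 = 8P ⇒ P = 11, q = 15.
With the change applied: demand qd = 42 - 4P, supply qs = 4P - 29.
New equilibrium: 42 - 4P = 4P - 29 ⇒ 71 = 8P ⇒ P = 8.875, q = 6.5.
New expenditure = 8.875 × 6.5 = 57.69.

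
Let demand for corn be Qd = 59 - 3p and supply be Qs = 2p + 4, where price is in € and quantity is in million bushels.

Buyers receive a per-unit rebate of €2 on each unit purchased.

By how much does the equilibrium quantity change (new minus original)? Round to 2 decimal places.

Initially, 59 - 3p = 2p + 4, so 55 = 5p and p = 11, Q = 26.
Since buyers' out-of-pocket price is the market price minus the rebate, the effective demand curve becomes Qd = 65 - 3p.
Equate the new curves: 65 - 3p = 2p + 4, giving 61 = 5p, p = 12.2, Q = 28.4.
ΔQ = 28.4 − 26 = +2.40.

+2.40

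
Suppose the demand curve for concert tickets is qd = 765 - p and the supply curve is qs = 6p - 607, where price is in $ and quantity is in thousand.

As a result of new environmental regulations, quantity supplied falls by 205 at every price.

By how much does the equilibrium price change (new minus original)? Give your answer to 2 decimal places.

+29.29

Before the shock: 765 - p = 6p - 607 ⇒ 1372 = 7p ⇒ p = 196, q = 569.
The new curves are qd = 765 - p (demand) and qs = 6p - 812 (supply).
Clearing the new market: 765 - p = 6p - 812, so p = 1577/7 ≈ 225.2857 and q = 3778/7 ≈ 539.7143.
Δp = 225.2857 − 196 = +29.29.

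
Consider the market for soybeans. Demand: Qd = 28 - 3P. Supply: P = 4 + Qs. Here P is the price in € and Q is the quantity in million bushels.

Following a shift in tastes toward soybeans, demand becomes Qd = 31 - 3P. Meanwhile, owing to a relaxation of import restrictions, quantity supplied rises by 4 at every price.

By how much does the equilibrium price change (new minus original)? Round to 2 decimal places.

Initially, 28 - 3P = P - 4, so 32 = 4P and P = 8, Q = 4.
The new curves are Qd = 31 - 3P (demand) and Qs = P (supply).
Equate the new curves: 31 - 3P = P, giving 31 = 4P, P = 7.75, Q = 7.75.
ΔP = 7.75 − 8 = -0.25.

-0.25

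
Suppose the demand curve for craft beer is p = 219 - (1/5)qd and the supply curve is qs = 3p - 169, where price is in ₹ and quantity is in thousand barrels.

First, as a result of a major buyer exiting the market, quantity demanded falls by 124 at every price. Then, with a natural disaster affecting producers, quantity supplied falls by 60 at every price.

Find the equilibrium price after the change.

Original equilibrium: 1095 - 5p = 3p - 169 gives 1264 = 8p, so p = 158 and q = 305.
After the shift, demand is qd = 971 - 5p and supply is qs = 3p - 229.
Clearing the new market: 971 - 5p = 3p - 229, so p = 150 and q = 221.

150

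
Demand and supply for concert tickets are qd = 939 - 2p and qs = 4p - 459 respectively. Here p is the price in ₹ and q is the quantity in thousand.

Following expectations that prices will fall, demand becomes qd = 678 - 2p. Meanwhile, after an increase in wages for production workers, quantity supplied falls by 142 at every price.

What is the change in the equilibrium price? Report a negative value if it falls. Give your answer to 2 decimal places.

Initially, 939 - 2p = 4p - 459, so 1398 = 6p and p = 233, q = 473.
After the shift, demand is qd = 678 - 2p and supply is qs = 4p - 601.
Equate the new curves: 678 - 2p = 4p - 601, giving 1279 = 6p, p = 1279/6 ≈ 213.1667, q = 755/3 ≈ 251.6667.
Δp = 213.1667 − 233 = -19.83.

-19.83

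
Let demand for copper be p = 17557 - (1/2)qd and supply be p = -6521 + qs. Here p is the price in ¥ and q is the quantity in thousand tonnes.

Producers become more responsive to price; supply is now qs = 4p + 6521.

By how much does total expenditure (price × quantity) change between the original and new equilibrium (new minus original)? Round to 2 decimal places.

Solve the original market: 35114 - 2p = p + 6521, hence p = 9531 and q = 16052.
The shock moves the curves to qd = 35114 - 2p and qs = 4p + 6521.
Equate the new curves: 35114 - 2p = 4p + 6521, giving 28593 = 6p, p = 4765.5, q = 25583.
Expenditure moves from 9531×16052 = 152991612 to 4765.5×25583 = 121915786.5; change = -31075825.50.

-31075825.50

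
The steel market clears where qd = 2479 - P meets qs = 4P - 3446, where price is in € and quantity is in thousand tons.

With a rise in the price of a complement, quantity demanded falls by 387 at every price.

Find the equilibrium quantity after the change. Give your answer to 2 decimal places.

984.40

Solve the original market: 2479 - P = 4P - 3446, hence P = 1185 and q = 1294.
The new curves are qd = 2092 - P (demand) and qs = 4P - 3446 (supply).
Equate the new curves: 2092 - P = 4P - 3446, giving 5538 = 5P, P = 1107.6, q = 984.4.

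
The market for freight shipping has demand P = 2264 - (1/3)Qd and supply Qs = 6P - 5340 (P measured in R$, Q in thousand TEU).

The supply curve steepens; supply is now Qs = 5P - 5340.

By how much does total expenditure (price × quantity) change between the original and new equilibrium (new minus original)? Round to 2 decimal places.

Initially, 6792 - 3P = 6P - 5340, so 12132 = 9P and P = 1348, Q = 2748.
After the shift, demand is Qd = 6792 - 3P and supply is Qs = 5P - 5340.
Equate the new curves: 6792 - 3P = 5P - 5340, giving 12132 = 8P, P = 1516.5, Q = 2242.5.
Expenditure moves from 1348×2748 = 3704304 to 1516.5×2242.5 = 3400751.25; change = -303552.75.

-303552.75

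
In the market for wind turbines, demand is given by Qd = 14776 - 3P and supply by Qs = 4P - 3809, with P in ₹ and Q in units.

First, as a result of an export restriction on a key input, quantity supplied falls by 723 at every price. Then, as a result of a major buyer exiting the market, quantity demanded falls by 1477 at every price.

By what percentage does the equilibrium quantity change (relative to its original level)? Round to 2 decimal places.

Original equilibrium: 14776 - 3P = 4P - 3809 gives 18585 = 7P, so P = 2655 and Q = 6811.
After the shift, demand is Qd = 13299 - 3P and supply is Qs = 4P - 4532.
Setting them equal: 13299 - 3P = 4P - 4532 → 17831 = 7P, so P = 17831/7 ≈ 2547.2857 and Q = 39600/7 ≈ 5657.1429.
%ΔQ = (5657.1429 − 6811) / 6811 × 100 = -16.94%.

-16.94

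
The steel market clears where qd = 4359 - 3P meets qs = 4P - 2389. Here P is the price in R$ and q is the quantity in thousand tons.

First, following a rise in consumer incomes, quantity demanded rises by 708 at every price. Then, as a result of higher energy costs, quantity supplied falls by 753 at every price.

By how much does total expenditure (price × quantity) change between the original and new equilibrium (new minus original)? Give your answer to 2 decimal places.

+402178.90

Solve the original market: 4359 - 3P = 4P - 2389, hence P = 964 and q = 1467.
The new curves are qd = 5067 - 3P (demand) and qs = 4P - 3142 (supply).
Setting them equal: 5067 - 3P = 4P - 3142 → 8209 = 7P, so P = 8209/7 ≈ 1172.7143 and q = 10842/7 ≈ 1548.8571.
Expenditure moves from 964×1467 = 1414188 to 1172.7143×1548.8571 = 1816366.8980; change = +402178.90.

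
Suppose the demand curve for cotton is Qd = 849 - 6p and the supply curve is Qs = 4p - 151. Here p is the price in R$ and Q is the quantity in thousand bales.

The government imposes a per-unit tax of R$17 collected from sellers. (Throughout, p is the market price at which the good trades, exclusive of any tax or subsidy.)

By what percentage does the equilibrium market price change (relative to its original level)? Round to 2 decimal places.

Before the shock: 849 - 6p = 4p - 151 ⇒ 1000 = 10p ⇒ p = 100, Q = 249.
Since sellers keep the price net of the tax, the effective supply curve becomes Qs = 4p - 219.
New equilibrium: 849 - 6p = 4p - 219 ⇒ 1068 = 10p ⇒ p = 106.8, Q = 208.2.
%Δp = (106.8 − 100) / 100 × 100 = +6.80%.

+6.80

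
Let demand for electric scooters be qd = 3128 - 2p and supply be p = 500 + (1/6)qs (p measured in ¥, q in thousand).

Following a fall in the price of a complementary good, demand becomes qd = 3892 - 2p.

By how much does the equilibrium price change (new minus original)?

+95.5

Before the shock: 3128 - 2p = 6p - 3000 ⇒ 6128 = 8p ⇒ p = 766, q = 1596.
The new curves are qd = 3892 - 2p (demand) and qs = 6p - 3000 (supply).
Clearing the new market: 3892 - 2p = 6p - 3000, so p = 861.5 and q = 2169.
Δp = 861.5 − 766 = +95.5.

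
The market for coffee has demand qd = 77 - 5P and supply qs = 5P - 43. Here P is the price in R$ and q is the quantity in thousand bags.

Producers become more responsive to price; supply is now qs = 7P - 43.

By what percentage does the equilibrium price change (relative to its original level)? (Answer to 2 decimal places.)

Initially, 77 - 5P = 5P - 43, so 120 = 10P and P = 12, q = 17.
The shock moves the curves to qd = 77 - 5P and qs = 7P - 43.
New equilibrium: 77 - 5P = 7P - 43 ⇒ 120 = 12P ⇒ P = 10, q = 27.
%ΔP = (10 − 12) / 12 × 100 = -16.67%.

-16.67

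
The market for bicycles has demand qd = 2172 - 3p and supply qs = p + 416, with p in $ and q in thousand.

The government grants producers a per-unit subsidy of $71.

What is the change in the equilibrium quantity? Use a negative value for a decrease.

Initially, 2172 - 3p = p + 416, so 1756 = 4p and p = 439, q = 855.
Since sellers receive the price plus the subsidy, the effective supply curve becomes qs = p + 487.
Setting them equal: 2172 - 3p = p + 487 → 1685 = 4p, so p = 421.25 and q = 908.25.
Δq = 908.25 − 855 = +53.25.

+53.25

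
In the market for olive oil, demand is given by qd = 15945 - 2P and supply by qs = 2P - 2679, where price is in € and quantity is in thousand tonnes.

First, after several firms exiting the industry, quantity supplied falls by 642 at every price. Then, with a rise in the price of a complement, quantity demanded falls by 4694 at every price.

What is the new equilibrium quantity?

3965

Initially, 15945 - 2P = 2P - 2679, so 18624 = 4P and P = 4656, q = 6633.
The new curves are qd = 11251 - 2P (demand) and qs = 2P - 3321 (supply).
Setting them equal: 11251 - 2P = 2P - 3321 → 14572 = 4P, so P = 3643 and q = 3965.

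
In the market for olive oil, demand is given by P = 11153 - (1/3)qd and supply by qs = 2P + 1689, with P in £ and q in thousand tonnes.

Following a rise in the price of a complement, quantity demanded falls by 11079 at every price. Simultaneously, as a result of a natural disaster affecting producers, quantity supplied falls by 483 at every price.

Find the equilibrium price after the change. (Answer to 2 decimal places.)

4234.80

Before the shock: 33459 - 3P = 2P + 1689 ⇒ 31770 = 5P ⇒ P = 6354, q = 14397.
The new curves are qd = 22380 - 3P (demand) and qs = 2P + 1206 (supply).
New equilibrium: 22380 - 3P = 2P + 1206 ⇒ 21174 = 5P ⇒ P = 4234.8, q = 9675.6.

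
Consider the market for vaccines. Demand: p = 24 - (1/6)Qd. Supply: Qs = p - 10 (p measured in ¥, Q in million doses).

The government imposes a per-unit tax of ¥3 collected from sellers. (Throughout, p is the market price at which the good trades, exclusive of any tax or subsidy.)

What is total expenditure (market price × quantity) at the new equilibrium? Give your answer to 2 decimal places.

Solve the original market: 144 - 6p = p - 10, hence p = 22 and Q = 12.
Since sellers keep the price net of the tax, the effective supply curve becomes Qs = p - 13.
Equate the new curves: 144 - 6p = p - 13, giving 157 = 7p, p = 157/7 ≈ 22.4286, Q = 66/7 ≈ 9.4286.
New expenditure = 22.4286 × 9.4286 = 211.47.

211.47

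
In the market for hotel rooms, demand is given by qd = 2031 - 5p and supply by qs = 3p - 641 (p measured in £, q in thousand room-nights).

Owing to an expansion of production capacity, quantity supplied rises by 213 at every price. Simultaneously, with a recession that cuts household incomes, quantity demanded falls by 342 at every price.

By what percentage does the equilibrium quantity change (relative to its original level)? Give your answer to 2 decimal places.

Original equilibrium: 2031 - 5p = 3p - 641 gives 2672 = 8p, so p = 334 and q = 361.
With the change applied: demand qd = 1689 - 5p, supply qs = 3p - 428.
Setting them equal: 1689 - 5p = 3p - 428 → 2117 = 8p, so p = 264.625 and q = 365.875.
%Δq = (365.875 − 361) / 361 × 100 = +1.35%.

+1.35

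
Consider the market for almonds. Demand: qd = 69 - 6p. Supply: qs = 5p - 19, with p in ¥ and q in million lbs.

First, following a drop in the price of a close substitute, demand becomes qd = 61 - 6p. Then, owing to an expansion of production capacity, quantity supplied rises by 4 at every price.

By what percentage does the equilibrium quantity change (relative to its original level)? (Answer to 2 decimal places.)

Solve the original market: 69 - 6p = 5p - 19, hence p = 8 and q = 21.
The shock moves the curves to qd = 61 - 6p and qs = 5p - 15.
Setting them equal: 61 - 6p = 5p - 15 → 76 = 11p, so p = 76/11 ≈ 6.9091 and q = 215/11 ≈ 19.5455.
%Δq = (19.5455 − 21) / 21 × 100 = -6.93%.

-6.93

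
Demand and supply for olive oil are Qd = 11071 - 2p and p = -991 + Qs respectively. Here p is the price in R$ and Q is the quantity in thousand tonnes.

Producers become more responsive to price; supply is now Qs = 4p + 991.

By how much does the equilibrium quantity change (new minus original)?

Original equilibrium: 11071 - 2p = p + 991 gives 10080 = 3p, so p = 3360 and Q = 4351.
With the change applied: demand Qd = 11071 - 2p, supply Qs = 4p + 991.
Clearing the new market: 11071 - 2p = 4p + 991, so p = 1680 and Q = 7711.
ΔQ = 7711 − 4351 = +3360.

+3360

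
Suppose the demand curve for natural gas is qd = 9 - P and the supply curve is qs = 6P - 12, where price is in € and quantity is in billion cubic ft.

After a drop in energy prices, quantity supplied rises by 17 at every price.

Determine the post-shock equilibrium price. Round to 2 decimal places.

0.57

Original equilibrium: 9 - P = 6P - 12 gives 21 = 7P, so P = 3 and q = 6.
The shock moves the curves to qd = 9 - P and qs = 6P + 5.
Equate the new curves: 9 - P = 6P + 5, giving 4 = 7P, P = 4/7 ≈ 0.5714, q = 59/7 ≈ 8.4286.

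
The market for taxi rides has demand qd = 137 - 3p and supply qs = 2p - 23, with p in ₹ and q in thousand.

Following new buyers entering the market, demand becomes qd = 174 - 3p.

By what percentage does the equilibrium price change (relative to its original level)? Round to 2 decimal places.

Original equilibrium: 137 - 3p = 2p - 23 gives 160 = 5p, so p = 32 and q = 41.
The new curves are qd = 174 - 3p (demand) and qs = 2p - 23 (supply).
Equate the new curves: 174 - 3p = 2p - 23, giving 197 = 5p, p = 39.4, q = 55.8.
%Δp = (39.4 − 32) / 32 × 100 = +23.13%.

+23.13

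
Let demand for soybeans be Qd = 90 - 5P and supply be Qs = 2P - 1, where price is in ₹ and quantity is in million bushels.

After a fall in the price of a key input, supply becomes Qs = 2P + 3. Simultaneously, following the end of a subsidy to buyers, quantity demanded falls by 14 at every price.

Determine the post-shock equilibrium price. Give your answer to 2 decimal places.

Solve the original market: 90 - 5P = 2P - 1, hence P = 13 and Q = 25.
The new curves are Qd = 76 - 5P (demand) and Qs = 2P + 3 (supply).
Clearing the new market: 76 - 5P = 2P + 3, so P = 73/7 ≈ 10.4286 and Q = 167/7 ≈ 23.8571.

10.43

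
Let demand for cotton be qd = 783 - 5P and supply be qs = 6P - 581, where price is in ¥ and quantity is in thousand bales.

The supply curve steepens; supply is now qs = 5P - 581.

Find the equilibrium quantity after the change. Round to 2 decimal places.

Before the shock: 783 - 5P = 6P - 581 ⇒ 1364 = 11P ⇒ P = 124, q = 163.
After the shift, demand is qd = 783 - 5P and supply is qs = 5P - 581.
Clearing the new market: 783 - 5P = 5P - 581, so P = 136.4 and q = 101.

101.00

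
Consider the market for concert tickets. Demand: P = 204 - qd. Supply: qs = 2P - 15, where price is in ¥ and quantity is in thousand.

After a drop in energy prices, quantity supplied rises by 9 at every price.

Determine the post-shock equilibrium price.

Solve the original market: 204 - P = 2P - 15, hence P = 73 and q = 131.
The new curves are qd = 204 - P (demand) and qs = 2P - 6 (supply).
New equilibrium: 204 - P = 2P - 6 ⇒ 210 = 3P ⇒ P = 70, q = 134.

70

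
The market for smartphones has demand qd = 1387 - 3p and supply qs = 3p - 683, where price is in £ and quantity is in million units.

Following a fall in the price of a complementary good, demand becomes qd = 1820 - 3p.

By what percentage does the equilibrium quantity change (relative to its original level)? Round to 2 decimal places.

Initially, 1387 - 3p = 3p - 683, so 2070 = 6p and p = 345, q = 352.
The shock moves the curves to qd = 1820 - 3p and qs = 3p - 683.
Setting them equal: 1820 - 3p = 3p - 683 → 2503 = 6p, so p = 2503/6 ≈ 417.1667 and q = 568.5.
%Δq = (568.5 − 352) / 352 × 100 = +61.51%.

+61.51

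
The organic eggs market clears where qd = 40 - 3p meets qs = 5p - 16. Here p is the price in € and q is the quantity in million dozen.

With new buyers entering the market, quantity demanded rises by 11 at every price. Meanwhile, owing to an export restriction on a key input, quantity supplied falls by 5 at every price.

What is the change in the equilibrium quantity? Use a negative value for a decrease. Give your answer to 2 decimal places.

Initially, 40 - 3p = 5p - 16, so 56 = 8p and p = 7, q = 19.
With the change applied: demand qd = 51 - 3p, supply qs = 5p - 21.
Clearing the new market: 51 - 3p = 5p - 21, so p = 9 and q = 24.
Δq = 24 − 19 = +5.00.

+5.00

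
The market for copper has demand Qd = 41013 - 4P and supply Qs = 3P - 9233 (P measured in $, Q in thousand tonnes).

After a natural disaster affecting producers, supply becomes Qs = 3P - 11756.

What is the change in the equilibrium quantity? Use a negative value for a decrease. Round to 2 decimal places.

Solve the original market: 41013 - 4P = 3P - 9233, hence P = 7178 and Q = 12301.
The shock moves the curves to Qd = 41013 - 4P and Qs = 3P - 11756.
Clearing the new market: 41013 - 4P = 3P - 11756, so P = 52769/7 ≈ 7538.4286 and Q = 76015/7 ≈ 10859.2857.
ΔQ = 10859.2857 − 12301 = -1441.71.

-1441.71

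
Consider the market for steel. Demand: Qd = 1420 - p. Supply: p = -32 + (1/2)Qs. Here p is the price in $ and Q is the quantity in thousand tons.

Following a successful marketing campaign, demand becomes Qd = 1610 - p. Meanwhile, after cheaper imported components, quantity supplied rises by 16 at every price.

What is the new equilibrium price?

510

Solve the original market: 1420 - p = 2p + 64, hence p = 452 and Q = 968.
The shock moves the curves to Qd = 1610 - p and Qs = 2p + 80.
Clearing the new market: 1610 - p = 2p + 80, so p = 510 and Q = 1100.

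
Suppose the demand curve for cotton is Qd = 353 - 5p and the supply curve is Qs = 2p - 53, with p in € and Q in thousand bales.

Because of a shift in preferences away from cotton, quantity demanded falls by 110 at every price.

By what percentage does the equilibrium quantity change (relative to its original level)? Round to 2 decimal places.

-49.89

Solve the original market: 353 - 5p = 2p - 53, hence p = 58 and Q = 63.
With the change applied: demand Qd = 243 - 5p, supply Qs = 2p - 53.
Setting them equal: 243 - 5p = 2p - 53 → 296 = 7p, so p = 296/7 ≈ 42.2857 and Q = 221/7 ≈ 31.5714.
%ΔQ = (31.5714 − 63) / 63 × 100 = -49.89%.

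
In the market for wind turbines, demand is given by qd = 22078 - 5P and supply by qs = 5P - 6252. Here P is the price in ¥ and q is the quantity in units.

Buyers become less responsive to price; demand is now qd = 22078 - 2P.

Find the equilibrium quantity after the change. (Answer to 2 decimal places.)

Initially, 22078 - 5P = 5P - 6252, so 28330 = 10P and P = 2833, q = 7913.
With the change applied: demand qd = 22078 - 2P, supply qs = 5P - 6252.
Clearing the new market: 22078 - 2P = 5P - 6252, so P = 28330/7 ≈ 4047.1429 and q = 97886/7 ≈ 13983.7143.

13983.71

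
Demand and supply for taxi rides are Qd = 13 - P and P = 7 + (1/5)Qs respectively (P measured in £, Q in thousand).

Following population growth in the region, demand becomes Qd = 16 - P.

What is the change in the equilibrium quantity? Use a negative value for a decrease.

Solve the original market: 13 - P = 5P - 35, hence P = 8 and Q = 5.
The shock moves the curves to Qd = 16 - P and Qs = 5P - 35.
New equilibrium: 16 - P = 5P - 35 ⇒ 51 = 6P ⇒ P = 8.5, Q = 7.5.
ΔQ = 7.5 − 5 = +2.5.

+2.5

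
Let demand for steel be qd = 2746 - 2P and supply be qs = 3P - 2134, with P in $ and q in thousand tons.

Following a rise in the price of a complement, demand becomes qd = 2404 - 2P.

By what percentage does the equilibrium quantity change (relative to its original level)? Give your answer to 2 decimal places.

Solve the original market: 2746 - 2P = 3P - 2134, hence P = 976 and q = 794.
The new curves are qd = 2404 - 2P (demand) and qs = 3P - 2134 (supply).
Setting them equal: 2404 - 2P = 3P - 2134 → 4538 = 5P, so P = 907.6 and q = 588.8.
%Δq = (588.8 − 794) / 794 × 100 = -25.84%.

-25.84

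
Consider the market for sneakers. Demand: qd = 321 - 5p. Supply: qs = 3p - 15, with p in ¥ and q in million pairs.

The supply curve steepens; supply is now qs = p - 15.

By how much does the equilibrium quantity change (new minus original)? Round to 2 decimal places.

-70.00

Solve the original market: 321 - 5p = 3p - 15, hence p = 42 and q = 111.
After the shift, demand is qd = 321 - 5p and supply is qs = p - 15.
Clearing the new market: 321 - 5p = p - 15, so p = 56 and q = 41.
Δq = 41 − 111 = -70.00.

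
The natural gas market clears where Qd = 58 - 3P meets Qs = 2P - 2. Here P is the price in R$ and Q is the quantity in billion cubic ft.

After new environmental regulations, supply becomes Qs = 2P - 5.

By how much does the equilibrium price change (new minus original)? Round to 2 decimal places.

Original equilibrium: 58 - 3P = 2P - 2 gives 60 = 5P, so P = 12 and Q = 22.
The shock moves the curves to Qd = 58 - 3P and Qs = 2P - 5.
Setting them equal: 58 - 3P = 2P - 5 → 63 = 5P, so P = 12.6 and Q = 20.2.
ΔP = 12.6 − 12 = +0.60.

+0.60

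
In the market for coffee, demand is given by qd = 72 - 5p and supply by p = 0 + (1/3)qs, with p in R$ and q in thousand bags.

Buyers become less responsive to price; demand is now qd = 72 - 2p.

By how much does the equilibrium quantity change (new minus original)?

Solve the original market: 72 - 5p = 3p, hence p = 9 and q = 27.
With the change applied: demand qd = 72 - 2p, supply qs = 3p.
Setting them equal: 72 - 2p = 3p → 72 = 5p, so p = 14.4 and q = 43.2.
Δq = 43.2 − 27 = +16.2.

+16.2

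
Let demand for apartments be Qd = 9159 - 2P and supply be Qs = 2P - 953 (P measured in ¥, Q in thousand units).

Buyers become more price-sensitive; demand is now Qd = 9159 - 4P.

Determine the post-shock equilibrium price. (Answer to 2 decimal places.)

1685.33

Solve the original market: 9159 - 2P = 2P - 953, hence P = 2528 and Q = 4103.
After the shift, demand is Qd = 9159 - 4P and supply is Qs = 2P - 953.
Setting them equal: 9159 - 4P = 2P - 953 → 10112 = 6P, so P = 5056/3 ≈ 1685.3333 and Q = 7253/3 ≈ 2417.6667.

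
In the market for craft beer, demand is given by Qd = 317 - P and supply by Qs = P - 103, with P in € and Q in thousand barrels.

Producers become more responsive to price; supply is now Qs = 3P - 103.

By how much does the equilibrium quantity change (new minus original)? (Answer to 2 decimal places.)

+105.00

Initially, 317 - P = P - 103, so 420 = 2P and P = 210, Q = 107.
The new curves are Qd = 317 - P (demand) and Qs = 3P - 103 (supply).
Clearing the new market: 317 - P = 3P - 103, so P = 105 and Q = 212.
ΔQ = 212 − 107 = +105.00.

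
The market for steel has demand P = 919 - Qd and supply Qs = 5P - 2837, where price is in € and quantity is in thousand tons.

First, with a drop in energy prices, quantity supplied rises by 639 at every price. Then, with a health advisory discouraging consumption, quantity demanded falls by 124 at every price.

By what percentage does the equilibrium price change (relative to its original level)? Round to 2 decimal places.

-20.31

Solve the original market: 919 - P = 5P - 2837, hence P = 626 and Q = 293.
The new curves are Qd = 795 - P (demand) and Qs = 5P - 2198 (supply).
Clearing the new market: 795 - P = 5P - 2198, so P = 2993/6 ≈ 498.8333 and Q = 1777/6 ≈ 296.1667.
%ΔP = (498.8333 − 626) / 626 × 100 = -20.31%.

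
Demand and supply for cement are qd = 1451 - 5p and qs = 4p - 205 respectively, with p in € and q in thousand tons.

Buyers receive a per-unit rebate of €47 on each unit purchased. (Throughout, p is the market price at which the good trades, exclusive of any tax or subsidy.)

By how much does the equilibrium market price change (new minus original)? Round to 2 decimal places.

+26.11

Original equilibrium: 1451 - 5p = 4p - 205 gives 1656 = 9p, so p = 184 and q = 531.
Since buyers' out-of-pocket price is the market price minus the rebate, the effective demand curve becomes qd = 1686 - 5p.
Clearing the new market: 1686 - 5p = 4p - 205, so p = 1891/9 ≈ 210.1111 and q = 5719/9 ≈ 635.4444.
Δp = 210.1111 − 184 = +26.11.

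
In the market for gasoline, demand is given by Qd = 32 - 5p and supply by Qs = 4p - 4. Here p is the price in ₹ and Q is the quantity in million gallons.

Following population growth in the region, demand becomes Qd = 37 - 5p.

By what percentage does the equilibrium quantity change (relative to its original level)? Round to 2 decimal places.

Solve the original market: 32 - 5p = 4p - 4, hence p = 4 and Q = 12.
The new curves are Qd = 37 - 5p (demand) and Qs = 4p - 4 (supply).
Setting them equal: 37 - 5p = 4p - 4 → 41 = 9p, so p = 41/9 ≈ 4.5556 and Q = 128/9 ≈ 14.2222.
%ΔQ = (14.2222 − 12) / 12 × 100 = +18.52%.

+18.52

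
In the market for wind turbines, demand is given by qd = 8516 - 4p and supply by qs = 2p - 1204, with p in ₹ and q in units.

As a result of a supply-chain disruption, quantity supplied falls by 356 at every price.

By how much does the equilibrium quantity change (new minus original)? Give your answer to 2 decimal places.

Initially, 8516 - 4p = 2p - 1204, so 9720 = 6p and p = 1620, q = 2036.
The new curves are qd = 8516 - 4p (demand) and qs = 2p - 1560 (supply).
Setting them equal: 8516 - 4p = 2p - 1560 → 10076 = 6p, so p = 5038/3 ≈ 1679.3333 and q = 5396/3 ≈ 1798.6667.
Δq = 1798.6667 − 2036 = -237.33.

-237.33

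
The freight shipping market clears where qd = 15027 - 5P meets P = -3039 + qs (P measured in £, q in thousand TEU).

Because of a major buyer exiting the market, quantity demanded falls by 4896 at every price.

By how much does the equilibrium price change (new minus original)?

-816

Initially, 15027 - 5P = P + 3039, so 11988 = 6P and P = 1998, q = 5037.
The shock moves the curves to qd = 10131 - 5P and qs = P + 3039.
New equilibrium: 10131 - 5P = P + 3039 ⇒ 7092 = 6P ⇒ P = 1182, q = 4221.
ΔP = 1182 − 1998 = -816.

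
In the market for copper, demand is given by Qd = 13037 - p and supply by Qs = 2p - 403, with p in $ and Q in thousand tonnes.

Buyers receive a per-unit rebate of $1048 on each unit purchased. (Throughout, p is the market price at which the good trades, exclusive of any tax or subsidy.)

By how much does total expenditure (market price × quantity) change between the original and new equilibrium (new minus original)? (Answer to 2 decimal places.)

+6363339.56

Before the shock: 13037 - p = 2p - 403 ⇒ 13440 = 3p ⇒ p = 4480, Q = 8557.
Since buyers' out-of-pocket price is the market price minus the rebate, the effective demand curve becomes Qd = 14085 - p.
Setting them equal: 14085 - p = 2p - 403 → 14488 = 3p, so p = 14488/3 ≈ 4829.3333 and Q = 27767/3 ≈ 9255.6667.
Expenditure moves from 4480×8557 = 38335360 to 4829.3333×9255.6667 = 44698699.5556; change = +6363339.56.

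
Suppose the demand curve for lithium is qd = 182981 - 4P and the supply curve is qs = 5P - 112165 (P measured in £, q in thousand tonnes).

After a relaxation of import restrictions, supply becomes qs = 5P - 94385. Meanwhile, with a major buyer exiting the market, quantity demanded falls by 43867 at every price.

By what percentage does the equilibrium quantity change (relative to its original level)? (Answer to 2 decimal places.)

-31.79

Solve the original market: 182981 - 4P = 5P - 112165, hence P = 32794 and q = 51805.
With the change applied: demand qd = 139114 - 4P, supply qs = 5P - 94385.
Clearing the new market: 139114 - 4P = 5P - 94385, so P = 77833/3 ≈ 25944.3333 and q = 106010/3 ≈ 35336.6667.
%Δq = (35336.6667 − 51805) / 51805 × 100 = -31.79%.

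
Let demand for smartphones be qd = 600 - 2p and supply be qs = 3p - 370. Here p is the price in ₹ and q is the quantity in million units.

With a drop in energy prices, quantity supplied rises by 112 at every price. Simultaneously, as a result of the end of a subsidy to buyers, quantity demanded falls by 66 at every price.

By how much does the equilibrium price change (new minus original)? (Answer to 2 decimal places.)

Original equilibrium: 600 - 2p = 3p - 370 gives 970 = 5p, so p = 194 and q = 212.
After the shift, demand is qd = 534 - 2p and supply is qs = 3p - 258.
Clearing the new market: 534 - 2p = 3p - 258, so p = 158.4 and q = 217.2.
Δp = 158.4 − 194 = -35.60.

-35.60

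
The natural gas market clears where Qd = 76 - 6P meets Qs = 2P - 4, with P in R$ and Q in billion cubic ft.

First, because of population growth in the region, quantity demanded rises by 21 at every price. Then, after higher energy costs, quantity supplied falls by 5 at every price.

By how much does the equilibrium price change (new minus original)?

+3.25

Before the shock: 76 - 6P = 2P - 4 ⇒ 80 = 8P ⇒ P = 10, Q = 16.
With the change applied: demand Qd = 97 - 6P, supply Qs = 2P - 9.
New equilibrium: 97 - 6P = 2P - 9 ⇒ 106 = 8P ⇒ P = 13.25, Q = 17.5.
ΔP = 13.25 − 10 = +3.25.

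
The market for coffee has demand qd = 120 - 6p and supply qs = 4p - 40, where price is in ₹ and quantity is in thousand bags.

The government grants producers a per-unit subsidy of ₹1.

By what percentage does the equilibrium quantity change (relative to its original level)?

+10

Initially, 120 - 6p = 4p - 40, so 160 = 10p and p = 16, q = 24.
Since sellers receive the price plus the subsidy, the effective supply curve becomes qs = 4p - 36.
Clearing the new market: 120 - 6p = 4p - 36, so p = 15.6 and q = 26.4.
%Δq = (26.4 − 24) / 24 × 100 = +10%.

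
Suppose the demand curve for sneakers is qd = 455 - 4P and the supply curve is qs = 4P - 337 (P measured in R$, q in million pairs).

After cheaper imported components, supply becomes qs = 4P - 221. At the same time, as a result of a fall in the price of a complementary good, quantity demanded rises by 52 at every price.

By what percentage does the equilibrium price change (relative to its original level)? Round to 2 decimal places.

Original equilibrium: 455 - 4P = 4P - 337 gives 792 = 8P, so P = 99 and q = 59.
The shock moves the curves to qd = 507 - 4P and qs = 4P - 221.
Setting them equal: 507 - 4P = 4P - 221 → 728 = 8P, so P = 91 and q = 143.
%ΔP = (91 − 99) / 99 × 100 = -8.08%.

-8.08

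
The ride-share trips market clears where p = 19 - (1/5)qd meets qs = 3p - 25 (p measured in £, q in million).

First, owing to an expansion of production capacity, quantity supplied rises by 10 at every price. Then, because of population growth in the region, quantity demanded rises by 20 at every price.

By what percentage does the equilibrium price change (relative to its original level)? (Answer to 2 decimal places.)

Solve the original market: 95 - 5p = 3p - 25, hence p = 15 and q = 20.
The new curves are qd = 115 - 5p (demand) and qs = 3p - 15 (supply).
Setting them equal: 115 - 5p = 3p - 15 → 130 = 8p, so p = 16.25 and q = 33.75.
%Δp = (16.25 − 15) / 15 × 100 = +8.33%.

+8.33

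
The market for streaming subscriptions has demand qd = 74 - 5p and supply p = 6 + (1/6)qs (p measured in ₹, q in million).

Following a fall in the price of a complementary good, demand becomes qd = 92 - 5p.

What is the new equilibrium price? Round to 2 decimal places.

11.64

Original equilibrium: 74 - 5p = 6p - 36 gives 110 = 11p, so p = 10 and q = 24.
The shock moves the curves to qd = 92 - 5p and qs = 6p - 36.
Clearing the new market: 92 - 5p = 6p - 36, so p = 128/11 ≈ 11.6364 and q = 372/11 ≈ 33.8182.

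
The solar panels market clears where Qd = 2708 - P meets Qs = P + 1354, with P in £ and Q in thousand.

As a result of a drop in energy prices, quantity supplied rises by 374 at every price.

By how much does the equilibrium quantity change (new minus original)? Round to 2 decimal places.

+187.00

Initially, 2708 - P = P + 1354, so 1354 = 2P and P = 677, Q = 2031.
The shock moves the curves to Qd = 2708 - P and Qs = P + 1728.
Clearing the new market: 2708 - P = P + 1728, so P = 490 and Q = 2218.
ΔQ = 2218 − 2031 = +187.00.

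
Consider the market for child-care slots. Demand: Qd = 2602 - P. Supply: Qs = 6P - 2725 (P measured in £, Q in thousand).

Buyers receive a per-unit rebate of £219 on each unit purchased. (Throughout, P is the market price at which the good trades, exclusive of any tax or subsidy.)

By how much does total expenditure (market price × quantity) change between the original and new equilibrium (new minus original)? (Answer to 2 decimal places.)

Initially, 2602 - P = 6P - 2725, so 5327 = 7P and P = 761, Q = 1841.
Since buyers' out-of-pocket price is the market price minus the rebate, the effective demand curve becomes Qd = 2821 - P.
Clearing the new market: 2821 - P = 6P - 2725, so P = 5546/7 ≈ 792.2857 and Q = 14201/7 ≈ 2028.7143.
Expenditure moves from 761×1841 = 1401001 to 792.2857×2028.7143 = 1607321.3469; change = +206320.35.

+206320.35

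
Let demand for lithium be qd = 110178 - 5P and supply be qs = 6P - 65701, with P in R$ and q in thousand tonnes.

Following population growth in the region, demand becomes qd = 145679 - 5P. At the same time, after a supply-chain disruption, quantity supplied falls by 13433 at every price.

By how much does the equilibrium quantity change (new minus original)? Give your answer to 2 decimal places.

+13258.27

Original equilibrium: 110178 - 5P = 6P - 65701 gives 175879 = 11P, so P = 15989 and q = 30233.
The new curves are qd = 145679 - 5P (demand) and qs = 6P - 79134 (supply).
New equilibrium: 145679 - 5P = 6P - 79134 ⇒ 224813 = 11P ⇒ P = 224813/11 ≈ 20437.5455, q = 478404/11 ≈ 43491.2727.
Δq = 43491.2727 − 30233 = +13258.27.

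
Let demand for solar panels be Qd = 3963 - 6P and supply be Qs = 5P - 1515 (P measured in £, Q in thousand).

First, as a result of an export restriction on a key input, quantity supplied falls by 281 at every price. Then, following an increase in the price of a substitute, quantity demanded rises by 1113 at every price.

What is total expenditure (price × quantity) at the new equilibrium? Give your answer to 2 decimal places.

Original equilibrium: 3963 - 6P = 5P - 1515 gives 5478 = 11P, so P = 498 and Q = 975.
The shock moves the curves to Qd = 5076 - 6P and Qs = 5P - 1796.
Clearing the new market: 5076 - 6P = 5P - 1796, so P = 6872/11 ≈ 624.7273 and Q = 14604/11 ≈ 1327.6364.
New expenditure = 624.7273 × 1327.6364 = 829410.64.

829410.64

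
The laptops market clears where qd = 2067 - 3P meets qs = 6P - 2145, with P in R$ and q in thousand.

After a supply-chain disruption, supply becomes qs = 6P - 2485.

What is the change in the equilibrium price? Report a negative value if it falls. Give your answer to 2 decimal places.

+37.78

Solve the original market: 2067 - 3P = 6P - 2145, hence P = 468 and q = 663.
The shock moves the curves to qd = 2067 - 3P and qs = 6P - 2485.
Setting them equal: 2067 - 3P = 6P - 2485 → 4552 = 9P, so P = 4552/9 ≈ 505.7778 and q = 1649/3 ≈ 549.6667.
ΔP = 505.7778 − 468 = +37.78.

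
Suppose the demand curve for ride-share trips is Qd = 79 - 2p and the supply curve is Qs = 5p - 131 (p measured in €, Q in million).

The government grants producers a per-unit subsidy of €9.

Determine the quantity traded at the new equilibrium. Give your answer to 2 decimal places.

31.86

Solve the original market: 79 - 2p = 5p - 131, hence p = 30 and Q = 19.
Since sellers receive the price plus the subsidy, the effective supply curve becomes Qs = 5p - 86.
Clearing the new market: 79 - 2p = 5p - 86, so p = 165/7 ≈ 23.5714 and Q = 223/7 ≈ 31.8571.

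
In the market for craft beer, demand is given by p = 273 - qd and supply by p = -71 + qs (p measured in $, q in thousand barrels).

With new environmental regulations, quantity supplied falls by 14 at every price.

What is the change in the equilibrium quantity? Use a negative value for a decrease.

Initially, 273 - p = p + 71, so 202 = 2p and p = 101, q = 172.
With the change applied: demand qd = 273 - p, supply qs = p + 57.
Setting them equal: 273 - p = p + 57 → 216 = 2p, so p = 108 and q = 165.
Δq = 165 − 172 = -7.

-7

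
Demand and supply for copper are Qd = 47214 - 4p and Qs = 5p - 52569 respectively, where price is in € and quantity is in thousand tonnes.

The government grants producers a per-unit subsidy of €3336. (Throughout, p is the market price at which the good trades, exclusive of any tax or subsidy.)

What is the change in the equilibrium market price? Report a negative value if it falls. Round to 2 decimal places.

-1853.33

Solve the original market: 47214 - 4p = 5p - 52569, hence p = 11087 and Q = 2866.
Since sellers receive the price plus the subsidy, the effective supply curve becomes Qs = 5p - 35889.
New equilibrium: 47214 - 4p = 5p - 35889 ⇒ 83103 = 9p ⇒ p = 27701/3 ≈ 9233.6667, Q = 30838/3 ≈ 10279.3333.
Δp = 9233.6667 − 11087 = -1853.33.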